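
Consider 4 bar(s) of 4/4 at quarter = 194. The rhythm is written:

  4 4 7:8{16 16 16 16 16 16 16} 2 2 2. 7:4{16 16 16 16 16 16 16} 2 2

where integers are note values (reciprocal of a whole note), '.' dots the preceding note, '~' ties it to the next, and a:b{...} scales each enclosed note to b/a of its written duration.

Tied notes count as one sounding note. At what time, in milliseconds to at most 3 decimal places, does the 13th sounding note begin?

note 13 onset = 11b = 3402.062ms

1. 0.0ms @ 0 + 309.278ms (1)
2. 309.278ms @ 1 + 309.278ms (1)
3. 618.557ms @ 2 + 88.365ms (2/7)
4. 706.922ms @ 16/7 + 88.365ms (2/7)
5. 795.287ms @ 18/7 + 88.365ms (2/7)
6. 883.652ms @ 20/7 + 88.365ms (2/7)
7. 972.018ms @ 22/7 + 88.365ms (2/7)
8. 1060.383ms @ 24/7 + 88.365ms (2/7)
9. 1148.748ms @ 26/7 + 88.365ms (2/7)
10. 1237.113ms @ 4 + 618.557ms (2)
11. 1855.67ms @ 6 + 618.557ms (2)
12. 2474.227ms @ 8 + 927.835ms (3)
13. 3402.062ms @ 11 + 44.183ms (1/7)
14. 3446.244ms @ 78/7 + 44.183ms (1/7)
15. 3490.427ms @ 79/7 + 44.183ms (1/7)
16. 3534.61ms @ 80/7 + 44.183ms (1/7)
17. 3578.792ms @ 81/7 + 44.183ms (1/7)
18. 3622.975ms @ 82/7 + 44.183ms (1/7)
19. 3667.158ms @ 83/7 + 44.183ms (1/7)
20. 3711.34ms @ 12 + 618.557ms (2)
21. 4329.897ms @ 14 + 618.557ms (2)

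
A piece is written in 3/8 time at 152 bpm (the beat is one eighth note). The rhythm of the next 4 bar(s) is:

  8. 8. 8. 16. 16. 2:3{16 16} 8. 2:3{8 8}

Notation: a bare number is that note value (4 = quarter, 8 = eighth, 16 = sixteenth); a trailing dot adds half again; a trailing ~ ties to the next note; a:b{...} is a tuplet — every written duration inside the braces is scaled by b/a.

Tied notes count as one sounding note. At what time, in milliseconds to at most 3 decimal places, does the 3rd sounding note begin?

1. 0.0ms @ 0 + 592.105ms (3/2)
2. 592.105ms @ 3/2 + 592.105ms (3/2)
3. 1184.211ms @ 3 + 592.105ms (3/2)
4. 1776.316ms @ 9/2 + 296.053ms (3/4)
5. 2072.368ms @ 21/4 + 296.053ms (3/4)
6. 2368.421ms @ 6 + 296.053ms (3/4)
7. 2664.474ms @ 27/4 + 296.053ms (3/4)
8. 2960.526ms @ 15/2 + 592.105ms (3/2)
9. 3552.632ms @ 9 + 592.105ms (3/2)
10. 4144.737ms @ 21/2 + 592.105ms (3/2)

note 3 onset = 3b = 1184.211ms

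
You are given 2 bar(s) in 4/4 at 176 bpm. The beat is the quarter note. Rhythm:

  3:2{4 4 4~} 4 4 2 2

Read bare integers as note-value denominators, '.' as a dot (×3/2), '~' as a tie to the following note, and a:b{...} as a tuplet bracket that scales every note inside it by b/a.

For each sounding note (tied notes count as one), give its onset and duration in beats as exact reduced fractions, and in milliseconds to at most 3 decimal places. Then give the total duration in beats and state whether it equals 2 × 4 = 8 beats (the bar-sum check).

1) 0.0ms=0b +227.273ms=2/3b
2) 227.273ms=2/3b +227.273ms=2/3b
3) 454.545ms=4/3b +568.182ms=5/3b
4) 1022.727ms=3b +340.909ms=1b
5) 1363.636ms=4b +681.818ms=2b
6) 2045.455ms=6b +681.818ms=2b
Σ=8b of 8 (176bpm 4/4) — PASS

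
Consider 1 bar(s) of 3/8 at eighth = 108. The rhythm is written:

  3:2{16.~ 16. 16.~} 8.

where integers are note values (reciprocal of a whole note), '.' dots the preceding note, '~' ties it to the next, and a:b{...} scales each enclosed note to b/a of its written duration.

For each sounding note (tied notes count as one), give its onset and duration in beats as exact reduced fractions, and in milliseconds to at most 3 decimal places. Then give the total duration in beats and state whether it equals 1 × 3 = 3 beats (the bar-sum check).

1) 0.0ms=0b +555.556ms=1b
2) 555.556ms=1b +1111.111ms=2b
Σ=3b of 3 (108bpm 3/8) — PASS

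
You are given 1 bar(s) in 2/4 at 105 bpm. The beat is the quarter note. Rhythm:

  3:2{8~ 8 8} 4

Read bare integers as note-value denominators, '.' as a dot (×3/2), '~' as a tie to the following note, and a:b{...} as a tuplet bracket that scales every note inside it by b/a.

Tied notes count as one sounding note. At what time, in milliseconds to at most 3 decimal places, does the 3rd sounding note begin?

note 3 onset = 1b = 571.429ms

1. 0.0ms @ 0 + 380.952ms (2/3)
2. 380.952ms @ 2/3 + 190.476ms (1/3)
3. 571.429ms @ 1 + 571.429ms (1)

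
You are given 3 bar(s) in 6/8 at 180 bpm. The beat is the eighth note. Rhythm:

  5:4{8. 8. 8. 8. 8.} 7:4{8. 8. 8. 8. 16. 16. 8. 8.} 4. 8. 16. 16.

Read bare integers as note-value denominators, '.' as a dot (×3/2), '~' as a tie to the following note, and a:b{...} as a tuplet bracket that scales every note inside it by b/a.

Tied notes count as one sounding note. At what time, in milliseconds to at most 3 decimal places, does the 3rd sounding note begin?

note 3 onset = 12/5b = 800.0ms

1. 0.0ms @ 0 + 400.0ms (6/5)
2. 400.0ms @ 6/5 + 400.0ms (6/5)
3. 800.0ms @ 12/5 + 400.0ms (6/5)
4. 1200.0ms @ 18/5 + 400.0ms (6/5)
5. 1600.0ms @ 24/5 + 400.0ms (6/5)
6. 2000.0ms @ 6 + 285.714ms (6/7)
7. 2285.714ms @ 48/7 + 285.714ms (6/7)
8. 2571.429ms @ 54/7 + 285.714ms (6/7)
9. 2857.143ms @ 60/7 + 285.714ms (6/7)
10. 3142.857ms @ 66/7 + 142.857ms (3/7)
11. 3285.714ms @ 69/7 + 142.857ms (3/7)
12. 3428.571ms @ 72/7 + 285.714ms (6/7)
13. 3714.286ms @ 78/7 + 285.714ms (6/7)
14. 4000.0ms @ 12 + 1000.0ms (3)
15. 5000.0ms @ 15 + 500.0ms (3/2)
16. 5500.0ms @ 33/2 + 250.0ms (3/4)
17. 5750.0ms @ 69/4 + 250.0ms (3/4)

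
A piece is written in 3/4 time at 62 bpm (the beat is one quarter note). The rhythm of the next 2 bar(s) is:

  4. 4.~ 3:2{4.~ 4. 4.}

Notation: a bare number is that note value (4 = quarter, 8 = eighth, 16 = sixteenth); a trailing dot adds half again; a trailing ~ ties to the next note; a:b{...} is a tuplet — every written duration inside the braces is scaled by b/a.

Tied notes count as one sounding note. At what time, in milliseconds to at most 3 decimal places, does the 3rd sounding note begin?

note 3 onset = 5b = 4838.71ms

1. 0.0ms @ 0 + 1451.613ms (3/2)
2. 1451.613ms @ 3/2 + 3387.097ms (7/2)
3. 4838.71ms @ 5 + 967.742ms (1)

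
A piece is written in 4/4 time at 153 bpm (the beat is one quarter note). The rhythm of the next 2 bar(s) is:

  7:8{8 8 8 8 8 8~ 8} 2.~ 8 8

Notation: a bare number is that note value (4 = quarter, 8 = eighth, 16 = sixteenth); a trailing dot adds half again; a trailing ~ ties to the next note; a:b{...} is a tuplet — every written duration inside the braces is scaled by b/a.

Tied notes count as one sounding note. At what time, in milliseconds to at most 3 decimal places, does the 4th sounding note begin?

note 4 onset = 12/7b = 672.269ms

1. 0.0ms @ 0 + 224.09ms (4/7)
2. 224.09ms @ 4/7 + 224.09ms (4/7)
3. 448.179ms @ 8/7 + 224.09ms (4/7)
4. 672.269ms @ 12/7 + 224.09ms (4/7)
5. 896.359ms @ 16/7 + 224.09ms (4/7)
6. 1120.448ms @ 20/7 + 448.179ms (8/7)
7. 1568.627ms @ 4 + 1372.549ms (7/2)
8. 2941.176ms @ 15/2 + 196.078ms (1/2)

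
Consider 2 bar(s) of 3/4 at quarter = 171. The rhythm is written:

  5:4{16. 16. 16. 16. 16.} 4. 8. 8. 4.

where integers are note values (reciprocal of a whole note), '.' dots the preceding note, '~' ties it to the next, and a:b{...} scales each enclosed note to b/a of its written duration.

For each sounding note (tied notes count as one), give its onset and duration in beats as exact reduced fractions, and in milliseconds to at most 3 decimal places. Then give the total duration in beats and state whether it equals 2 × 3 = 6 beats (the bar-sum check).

1) 0.0ms=0b +105.263ms=3/10b
2) 105.263ms=3/10b +105.263ms=3/10b
3) 210.526ms=3/5b +105.263ms=3/10b
4) 315.789ms=9/10b +105.263ms=3/10b
5) 421.053ms=6/5b +105.263ms=3/10b
6) 526.316ms=3/2b +526.316ms=3/2b
7) 1052.632ms=3b +263.158ms=3/4b
8) 1315.789ms=15/4b +263.158ms=3/4b
9) 1578.947ms=9/2b +526.316ms=3/2b
Σ=6b of 6 (171bpm 3/4) — PASS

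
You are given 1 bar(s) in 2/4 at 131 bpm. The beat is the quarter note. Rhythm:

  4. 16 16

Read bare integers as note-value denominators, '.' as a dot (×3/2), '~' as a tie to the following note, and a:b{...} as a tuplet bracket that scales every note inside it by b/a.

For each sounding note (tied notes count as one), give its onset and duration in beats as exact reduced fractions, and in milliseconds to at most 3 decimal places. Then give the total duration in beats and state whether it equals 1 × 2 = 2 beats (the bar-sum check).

1) 0.0ms=0b +687.023ms=3/2b
2) 687.023ms=3/2b +114.504ms=1/4b
3) 801.527ms=7/4b +114.504ms=1/4b
Σ=2b of 2 (131bpm 2/4) — PASS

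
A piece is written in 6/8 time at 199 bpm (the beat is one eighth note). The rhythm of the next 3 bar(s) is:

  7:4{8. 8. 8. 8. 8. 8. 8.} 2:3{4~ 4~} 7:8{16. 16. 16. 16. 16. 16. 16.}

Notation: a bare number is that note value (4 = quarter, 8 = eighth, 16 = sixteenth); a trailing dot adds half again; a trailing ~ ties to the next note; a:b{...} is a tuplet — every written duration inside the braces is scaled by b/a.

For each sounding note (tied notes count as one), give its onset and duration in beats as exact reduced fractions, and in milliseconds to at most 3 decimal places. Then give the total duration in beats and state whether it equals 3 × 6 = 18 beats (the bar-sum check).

1) 0.0ms=0b +258.435ms=6/7b
2) 258.435ms=6/7b +258.435ms=6/7b
3) 516.87ms=12/7b +258.435ms=6/7b
4) 775.305ms=18/7b +258.435ms=6/7b
5) 1033.74ms=24/7b +258.435ms=6/7b
6) 1292.175ms=30/7b +258.435ms=6/7b
7) 1550.61ms=36/7b +258.435ms=6/7b
8) 1809.045ms=6b +2067.48ms=48/7b
9) 3876.525ms=90/7b +258.435ms=6/7b
10) 4134.961ms=96/7b +258.435ms=6/7b
11) 4393.396ms=102/7b +258.435ms=6/7b
12) 4651.831ms=108/7b +258.435ms=6/7b
13) 4910.266ms=114/7b +258.435ms=6/7b
14) 5168.701ms=120/7b +258.435ms=6/7b
Σ=18b of 18 (199bpm 6/8) — PASS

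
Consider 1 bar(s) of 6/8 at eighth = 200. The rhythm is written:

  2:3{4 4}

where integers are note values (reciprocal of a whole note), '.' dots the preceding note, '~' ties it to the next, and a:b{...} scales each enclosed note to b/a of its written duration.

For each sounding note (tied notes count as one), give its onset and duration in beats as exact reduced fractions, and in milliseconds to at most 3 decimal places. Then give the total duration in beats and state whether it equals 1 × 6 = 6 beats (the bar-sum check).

1) 0.0ms=0b +900.0ms=3b
2) 900.0ms=3b +900.0ms=3b
Σ=6b of 6 (200bpm 6/8) — PASS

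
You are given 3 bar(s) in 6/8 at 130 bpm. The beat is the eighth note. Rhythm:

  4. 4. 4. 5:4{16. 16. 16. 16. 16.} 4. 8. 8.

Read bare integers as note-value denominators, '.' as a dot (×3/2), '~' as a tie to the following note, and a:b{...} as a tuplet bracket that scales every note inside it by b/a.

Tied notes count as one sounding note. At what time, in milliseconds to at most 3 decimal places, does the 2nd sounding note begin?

1. 0.0ms @ 0 + 1384.615ms (3)
2. 1384.615ms @ 3 + 1384.615ms (3)
3. 2769.231ms @ 6 + 1384.615ms (3)
4. 4153.846ms @ 9 + 276.923ms (3/5)
5. 4430.769ms @ 48/5 + 276.923ms (3/5)
6. 4707.692ms @ 51/5 + 276.923ms (3/5)
7. 4984.615ms @ 54/5 + 276.923ms (3/5)
8. 5261.538ms @ 57/5 + 276.923ms (3/5)
9. 5538.462ms @ 12 + 1384.615ms (3)
10. 6923.077ms @ 15 + 692.308ms (3/2)
11. 7615.385ms @ 33/2 + 692.308ms (3/2)

note 2 onset = 3b = 1384.615ms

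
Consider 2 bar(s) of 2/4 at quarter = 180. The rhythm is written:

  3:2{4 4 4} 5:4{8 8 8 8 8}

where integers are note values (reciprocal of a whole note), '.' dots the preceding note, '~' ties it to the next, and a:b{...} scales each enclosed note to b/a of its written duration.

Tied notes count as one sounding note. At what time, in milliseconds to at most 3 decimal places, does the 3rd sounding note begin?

note 3 onset = 4/3b = 444.444ms

1. 0.0ms @ 0 + 222.222ms (2/3)
2. 222.222ms @ 2/3 + 222.222ms (2/3)
3. 444.444ms @ 4/3 + 222.222ms (2/3)
4. 666.667ms @ 2 + 133.333ms (2/5)
5. 800.0ms @ 12/5 + 133.333ms (2/5)
6. 933.333ms @ 14/5 + 133.333ms (2/5)
7. 1066.667ms @ 16/5 + 133.333ms (2/5)
8. 1200.0ms @ 18/5 + 133.333ms (2/5)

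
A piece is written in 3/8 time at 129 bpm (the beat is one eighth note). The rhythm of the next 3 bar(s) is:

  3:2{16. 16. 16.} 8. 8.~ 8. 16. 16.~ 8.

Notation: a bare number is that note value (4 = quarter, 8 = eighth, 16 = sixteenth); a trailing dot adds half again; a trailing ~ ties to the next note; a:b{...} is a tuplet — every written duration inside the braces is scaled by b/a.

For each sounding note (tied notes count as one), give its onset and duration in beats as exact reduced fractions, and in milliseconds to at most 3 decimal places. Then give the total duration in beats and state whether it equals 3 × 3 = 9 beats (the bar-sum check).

1) 0.0ms=0b +232.558ms=1/2b
2) 232.558ms=1/2b +232.558ms=1/2b
3) 465.116ms=1b +232.558ms=1/2b
4) 697.674ms=3/2b +697.674ms=3/2b
5) 1395.349ms=3b +1395.349ms=3b
6) 2790.698ms=6b +348.837ms=3/4b
7) 3139.535ms=27/4b +1046.512ms=9/4b
Σ=9b of 9 (129bpm 3/8) — PASS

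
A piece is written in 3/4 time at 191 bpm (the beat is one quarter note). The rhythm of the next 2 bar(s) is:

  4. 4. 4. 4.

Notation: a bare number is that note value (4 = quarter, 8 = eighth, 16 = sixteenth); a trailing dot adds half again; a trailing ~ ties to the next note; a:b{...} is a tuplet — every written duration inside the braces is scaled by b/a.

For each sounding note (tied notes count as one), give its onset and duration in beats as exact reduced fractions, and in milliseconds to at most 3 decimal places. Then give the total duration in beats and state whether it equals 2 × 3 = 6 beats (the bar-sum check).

1) 0.0ms=0b +471.204ms=3/2b
2) 471.204ms=3/2b +471.204ms=3/2b
3) 942.408ms=3b +471.204ms=3/2b
4) 1413.613ms=9/2b +471.204ms=3/2b
Σ=6b of 6 (191bpm 3/4) — PASS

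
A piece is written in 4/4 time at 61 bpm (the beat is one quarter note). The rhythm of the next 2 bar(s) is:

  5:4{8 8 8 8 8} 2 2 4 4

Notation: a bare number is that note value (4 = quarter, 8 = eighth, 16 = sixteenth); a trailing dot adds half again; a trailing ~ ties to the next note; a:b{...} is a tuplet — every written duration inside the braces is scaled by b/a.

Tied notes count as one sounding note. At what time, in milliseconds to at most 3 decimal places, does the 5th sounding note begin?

1. 0.0ms @ 0 + 393.443ms (2/5)
2. 393.443ms @ 2/5 + 393.443ms (2/5)
3. 786.885ms @ 4/5 + 393.443ms (2/5)
4. 1180.328ms @ 6/5 + 393.443ms (2/5)
5. 1573.77ms @ 8/5 + 393.443ms (2/5)
6. 1967.213ms @ 2 + 1967.213ms (2)
7. 3934.426ms @ 4 + 1967.213ms (2)
8. 5901.639ms @ 6 + 983.607ms (1)
9. 6885.246ms @ 7 + 983.607ms (1)

note 5 onset = 8/5b = 1573.77ms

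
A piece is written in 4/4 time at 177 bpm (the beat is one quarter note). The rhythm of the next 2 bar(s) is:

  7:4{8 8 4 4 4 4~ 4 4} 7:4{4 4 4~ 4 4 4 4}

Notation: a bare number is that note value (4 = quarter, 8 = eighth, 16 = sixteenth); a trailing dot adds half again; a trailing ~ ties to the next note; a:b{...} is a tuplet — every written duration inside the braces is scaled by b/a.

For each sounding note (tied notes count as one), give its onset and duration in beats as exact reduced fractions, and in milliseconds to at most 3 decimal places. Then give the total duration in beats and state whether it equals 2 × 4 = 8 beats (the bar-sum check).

1) 0.0ms=0b +96.852ms=2/7b
2) 96.852ms=2/7b +96.852ms=2/7b
3) 193.705ms=4/7b +193.705ms=4/7b
4) 387.409ms=8/7b +193.705ms=4/7b
5) 581.114ms=12/7b +193.705ms=4/7b
6) 774.818ms=16/7b +387.409ms=8/7b
7) 1162.228ms=24/7b +193.705ms=4/7b
8) 1355.932ms=4b +193.705ms=4/7b
9) 1549.637ms=32/7b +193.705ms=4/7b
10) 1743.341ms=36/7b +387.409ms=8/7b
11) 2130.751ms=44/7b +193.705ms=4/7b
12) 2324.455ms=48/7b +193.705ms=4/7b
13) 2518.16ms=52/7b +193.705ms=4/7b
Σ=8b of 8 (177bpm 4/4) — PASS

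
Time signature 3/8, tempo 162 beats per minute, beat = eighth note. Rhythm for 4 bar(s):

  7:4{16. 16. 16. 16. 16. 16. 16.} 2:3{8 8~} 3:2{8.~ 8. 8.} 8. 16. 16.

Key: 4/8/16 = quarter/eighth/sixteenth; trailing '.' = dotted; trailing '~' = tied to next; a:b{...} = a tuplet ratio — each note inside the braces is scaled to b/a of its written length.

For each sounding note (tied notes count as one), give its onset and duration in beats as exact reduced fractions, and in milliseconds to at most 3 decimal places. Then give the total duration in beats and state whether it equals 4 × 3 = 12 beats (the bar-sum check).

1) 0.0ms=0b +158.73ms=3/7b
2) 158.73ms=3/7b +158.73ms=3/7b
3) 317.46ms=6/7b +158.73ms=3/7b
4) 476.19ms=9/7b +158.73ms=3/7b
5) 634.921ms=12/7b +158.73ms=3/7b
6) 793.651ms=15/7b +158.73ms=3/7b
7) 952.381ms=18/7b +158.73ms=3/7b
8) 1111.111ms=3b +555.556ms=3/2b
9) 1666.667ms=9/2b +1296.296ms=7/2b
10) 2962.963ms=8b +370.37ms=1b
11) 3333.333ms=9b +555.556ms=3/2b
12) 3888.889ms=21/2b +277.778ms=3/4b
13) 4166.667ms=45/4b +277.778ms=3/4b
Σ=12b of 12 (162bpm 3/8) — PASS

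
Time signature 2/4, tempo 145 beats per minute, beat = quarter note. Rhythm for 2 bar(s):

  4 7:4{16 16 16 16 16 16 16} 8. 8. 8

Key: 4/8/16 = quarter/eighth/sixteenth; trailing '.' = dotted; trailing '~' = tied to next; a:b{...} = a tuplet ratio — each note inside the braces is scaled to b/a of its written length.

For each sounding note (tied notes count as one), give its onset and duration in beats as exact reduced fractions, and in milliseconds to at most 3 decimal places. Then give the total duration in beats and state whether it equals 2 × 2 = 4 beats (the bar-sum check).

1) 0.0ms=0b +413.793ms=1b
2) 413.793ms=1b +59.113ms=1/7b
3) 472.906ms=8/7b +59.113ms=1/7b
4) 532.02ms=9/7b +59.113ms=1/7b
5) 591.133ms=10/7b +59.113ms=1/7b
6) 650.246ms=11/7b +59.113ms=1/7b
7) 709.36ms=12/7b +59.113ms=1/7b
8) 768.473ms=13/7b +59.113ms=1/7b
9) 827.586ms=2b +310.345ms=3/4b
10) 1137.931ms=11/4b +310.345ms=3/4b
11) 1448.276ms=7/2b +206.897ms=1/2b
Σ=4b of 4 (145bpm 2/4) — PASS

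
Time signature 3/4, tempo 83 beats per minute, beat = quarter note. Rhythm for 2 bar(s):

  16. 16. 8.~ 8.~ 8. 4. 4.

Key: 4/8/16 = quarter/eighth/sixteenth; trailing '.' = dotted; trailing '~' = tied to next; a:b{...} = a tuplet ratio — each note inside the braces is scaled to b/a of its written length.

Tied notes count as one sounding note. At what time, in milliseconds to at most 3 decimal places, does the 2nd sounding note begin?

note 2 onset = 3/8b = 271.084ms

1. 0.0ms @ 0 + 271.084ms (3/8)
2. 271.084ms @ 3/8 + 271.084ms (3/8)
3. 542.169ms @ 3/4 + 1626.506ms (9/4)
4. 2168.675ms @ 3 + 1084.337ms (3/2)
5. 3253.012ms @ 9/2 + 1084.337ms (3/2)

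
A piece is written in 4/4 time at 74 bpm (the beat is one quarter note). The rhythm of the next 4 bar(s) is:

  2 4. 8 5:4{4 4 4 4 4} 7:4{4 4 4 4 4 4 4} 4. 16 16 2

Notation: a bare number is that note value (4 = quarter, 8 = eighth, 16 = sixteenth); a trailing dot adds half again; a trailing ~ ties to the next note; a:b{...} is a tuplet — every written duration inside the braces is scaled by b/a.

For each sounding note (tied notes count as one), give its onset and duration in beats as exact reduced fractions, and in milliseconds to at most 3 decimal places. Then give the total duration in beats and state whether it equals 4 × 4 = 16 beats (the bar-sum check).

1) 0.0ms=0b +1621.622ms=2b
2) 1621.622ms=2b +1216.216ms=3/2b
3) 2837.838ms=7/2b +405.405ms=1/2b
4) 3243.243ms=4b +648.649ms=4/5b
5) 3891.892ms=24/5b +648.649ms=4/5b
6) 4540.541ms=28/5b +648.649ms=4/5b
7) 5189.189ms=32/5b +648.649ms=4/5b
8) 5837.838ms=36/5b +648.649ms=4/5b
9) 6486.486ms=8b +463.32ms=4/7b
10) 6949.807ms=60/7b +463.32ms=4/7b
11) 7413.127ms=64/7b +463.32ms=4/7b
12) 7876.448ms=68/7b +463.32ms=4/7b
13) 8339.768ms=72/7b +463.32ms=4/7b
14) 8803.089ms=76/7b +463.32ms=4/7b
15) 9266.409ms=80/7b +463.32ms=4/7b
16) 9729.73ms=12b +1216.216ms=3/2b
17) 10945.946ms=27/2b +202.703ms=1/4b
18) 11148.649ms=55/4b +202.703ms=1/4b
19) 11351.351ms=14b +1621.622ms=2b
Σ=16b of 16 (74bpm 4/4) — PASS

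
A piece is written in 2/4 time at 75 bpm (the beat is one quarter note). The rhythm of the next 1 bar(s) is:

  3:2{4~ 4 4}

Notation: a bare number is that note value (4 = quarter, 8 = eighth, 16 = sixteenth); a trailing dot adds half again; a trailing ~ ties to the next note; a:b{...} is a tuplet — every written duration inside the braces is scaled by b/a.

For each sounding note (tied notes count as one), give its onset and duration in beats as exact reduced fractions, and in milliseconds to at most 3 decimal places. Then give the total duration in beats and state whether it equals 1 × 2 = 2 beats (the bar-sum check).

1) 0.0ms=0b +1066.667ms=4/3b
2) 1066.667ms=4/3b +533.333ms=2/3b
Σ=2b of 2 (75bpm 2/4) — PASS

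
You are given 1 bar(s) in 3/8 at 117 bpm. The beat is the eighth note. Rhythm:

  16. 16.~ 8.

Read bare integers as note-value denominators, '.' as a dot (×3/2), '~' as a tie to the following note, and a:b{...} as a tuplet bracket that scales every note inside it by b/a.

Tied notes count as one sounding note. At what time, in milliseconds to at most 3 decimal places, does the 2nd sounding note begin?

1. 0.0ms @ 0 + 384.615ms (3/4)
2. 384.615ms @ 3/4 + 1153.846ms (9/4)

note 2 onset = 3/4b = 384.615ms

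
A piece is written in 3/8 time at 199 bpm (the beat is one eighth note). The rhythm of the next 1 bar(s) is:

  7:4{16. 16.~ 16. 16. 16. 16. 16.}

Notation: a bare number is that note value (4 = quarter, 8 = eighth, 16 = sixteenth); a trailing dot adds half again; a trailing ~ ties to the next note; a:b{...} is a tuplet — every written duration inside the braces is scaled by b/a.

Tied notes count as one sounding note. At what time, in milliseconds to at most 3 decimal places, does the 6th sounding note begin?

note 6 onset = 18/7b = 775.305ms

1. 0.0ms @ 0 + 129.218ms (3/7)
2. 129.218ms @ 3/7 + 258.435ms (6/7)
3. 387.653ms @ 9/7 + 129.218ms (3/7)
4. 516.87ms @ 12/7 + 129.218ms (3/7)
5. 646.088ms @ 15/7 + 129.218ms (3/7)
6. 775.305ms @ 18/7 + 129.218ms (3/7)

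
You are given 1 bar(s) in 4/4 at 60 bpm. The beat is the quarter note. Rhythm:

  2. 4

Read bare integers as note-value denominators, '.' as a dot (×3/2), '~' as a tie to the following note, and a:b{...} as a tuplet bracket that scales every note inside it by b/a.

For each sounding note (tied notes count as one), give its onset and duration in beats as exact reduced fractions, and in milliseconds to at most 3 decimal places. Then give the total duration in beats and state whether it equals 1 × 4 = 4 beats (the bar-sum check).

1) 0.0ms=0b +3000.0ms=3b
2) 3000.0ms=3b +1000.0ms=1b
Σ=4b of 4 (60bpm 4/4) — PASS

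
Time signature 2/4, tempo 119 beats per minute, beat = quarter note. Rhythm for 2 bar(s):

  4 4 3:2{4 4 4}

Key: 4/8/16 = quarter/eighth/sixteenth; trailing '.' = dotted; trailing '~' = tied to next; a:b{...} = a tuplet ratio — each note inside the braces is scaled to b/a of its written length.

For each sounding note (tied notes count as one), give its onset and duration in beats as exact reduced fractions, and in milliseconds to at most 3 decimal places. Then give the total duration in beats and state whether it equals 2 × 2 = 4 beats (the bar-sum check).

1) 0.0ms=0b +504.202ms=1b
2) 504.202ms=1b +504.202ms=1b
3) 1008.403ms=2b +336.134ms=2/3b
4) 1344.538ms=8/3b +336.134ms=2/3b
5) 1680.672ms=10/3b +336.134ms=2/3b
Σ=4b of 4 (119bpm 2/4) — PASS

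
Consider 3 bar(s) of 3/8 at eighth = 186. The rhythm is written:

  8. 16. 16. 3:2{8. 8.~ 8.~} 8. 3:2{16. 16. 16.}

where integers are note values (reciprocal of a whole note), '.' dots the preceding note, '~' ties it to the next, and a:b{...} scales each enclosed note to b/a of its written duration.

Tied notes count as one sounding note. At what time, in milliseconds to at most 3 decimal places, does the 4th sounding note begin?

note 4 onset = 3b = 967.742ms

1. 0.0ms @ 0 + 483.871ms (3/2)
2. 483.871ms @ 3/2 + 241.935ms (3/4)
3. 725.806ms @ 9/4 + 241.935ms (3/4)
4. 967.742ms @ 3 + 322.581ms (1)
5. 1290.323ms @ 4 + 1129.032ms (7/2)
6. 2419.355ms @ 15/2 + 161.29ms (1/2)
7. 2580.645ms @ 8 + 161.29ms (1/2)
8. 2741.935ms @ 17/2 + 161.29ms (1/2)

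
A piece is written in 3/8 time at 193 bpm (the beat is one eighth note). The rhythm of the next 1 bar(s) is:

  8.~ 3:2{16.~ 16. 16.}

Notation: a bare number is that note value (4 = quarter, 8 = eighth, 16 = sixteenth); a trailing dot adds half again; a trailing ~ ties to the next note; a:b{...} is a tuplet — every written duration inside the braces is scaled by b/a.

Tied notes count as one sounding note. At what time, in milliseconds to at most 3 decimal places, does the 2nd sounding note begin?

1. 0.0ms @ 0 + 777.202ms (5/2)
2. 777.202ms @ 5/2 + 155.44ms (1/2)

note 2 onset = 5/2b = 777.202ms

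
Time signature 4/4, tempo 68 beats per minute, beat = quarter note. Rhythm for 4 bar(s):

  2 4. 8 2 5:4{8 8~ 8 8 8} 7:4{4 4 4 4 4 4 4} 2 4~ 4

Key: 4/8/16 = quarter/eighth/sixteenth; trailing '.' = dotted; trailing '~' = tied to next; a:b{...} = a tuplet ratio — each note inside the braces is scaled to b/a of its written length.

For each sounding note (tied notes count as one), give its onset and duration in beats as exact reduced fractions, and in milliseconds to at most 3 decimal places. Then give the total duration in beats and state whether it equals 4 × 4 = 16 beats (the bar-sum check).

1) 0.0ms=0b +1764.706ms=2b
2) 1764.706ms=2b +1323.529ms=3/2b
3) 3088.235ms=7/2b +441.176ms=1/2b
4) 3529.412ms=4b +1764.706ms=2b
5) 5294.118ms=6b +352.941ms=2/5b
6) 5647.059ms=32/5b +705.882ms=4/5b
7) 6352.941ms=36/5b +352.941ms=2/5b
8) 6705.882ms=38/5b +352.941ms=2/5b
9) 7058.824ms=8b +504.202ms=4/7b
10) 7563.025ms=60/7b +504.202ms=4/7b
11) 8067.227ms=64/7b +504.202ms=4/7b
12) 8571.429ms=68/7b +504.202ms=4/7b
13) 9075.63ms=72/7b +504.202ms=4/7b
14) 9579.832ms=76/7b +504.202ms=4/7b
15) 10084.034ms=80/7b +504.202ms=4/7b
16) 10588.235ms=12b +1764.706ms=2b
17) 12352.941ms=14b +1764.706ms=2b
Σ=16b of 16 (68bpm 4/4) — PASS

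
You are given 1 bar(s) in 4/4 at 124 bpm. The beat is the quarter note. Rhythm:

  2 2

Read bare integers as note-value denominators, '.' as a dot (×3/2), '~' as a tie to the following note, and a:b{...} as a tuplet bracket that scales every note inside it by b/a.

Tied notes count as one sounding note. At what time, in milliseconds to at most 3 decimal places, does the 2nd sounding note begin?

note 2 onset = 2b = 967.742ms

1. 0.0ms @ 0 + 967.742ms (2)
2. 967.742ms @ 2 + 967.742ms (2)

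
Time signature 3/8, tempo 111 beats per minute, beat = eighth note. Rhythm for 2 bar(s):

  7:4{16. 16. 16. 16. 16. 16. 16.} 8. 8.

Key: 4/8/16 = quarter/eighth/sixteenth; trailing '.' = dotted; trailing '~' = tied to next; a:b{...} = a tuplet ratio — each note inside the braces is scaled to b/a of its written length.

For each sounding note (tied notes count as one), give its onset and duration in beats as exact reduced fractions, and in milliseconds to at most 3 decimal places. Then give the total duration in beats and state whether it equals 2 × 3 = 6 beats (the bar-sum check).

1) 0.0ms=0b +231.66ms=3/7b
2) 231.66ms=3/7b +231.66ms=3/7b
3) 463.32ms=6/7b +231.66ms=3/7b
4) 694.981ms=9/7b +231.66ms=3/7b
5) 926.641ms=12/7b +231.66ms=3/7b
6) 1158.301ms=15/7b +231.66ms=3/7b
7) 1389.961ms=18/7b +231.66ms=3/7b
8) 1621.622ms=3b +810.811ms=3/2b
9) 2432.432ms=9/2b +810.811ms=3/2b
Σ=6b of 6 (111bpm 3/8) — PASS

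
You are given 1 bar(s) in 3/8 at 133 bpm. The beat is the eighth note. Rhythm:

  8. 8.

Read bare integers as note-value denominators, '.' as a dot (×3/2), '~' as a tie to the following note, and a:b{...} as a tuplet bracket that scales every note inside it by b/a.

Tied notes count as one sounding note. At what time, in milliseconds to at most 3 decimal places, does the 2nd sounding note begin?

1. 0.0ms @ 0 + 676.692ms (3/2)
2. 676.692ms @ 3/2 + 676.692ms (3/2)

note 2 onset = 3/2b = 676.692ms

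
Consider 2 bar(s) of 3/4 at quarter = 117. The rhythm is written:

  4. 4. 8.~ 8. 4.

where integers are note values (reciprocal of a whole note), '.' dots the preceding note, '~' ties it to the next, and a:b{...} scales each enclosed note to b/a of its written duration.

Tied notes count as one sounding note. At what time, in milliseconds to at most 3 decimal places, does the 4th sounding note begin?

note 4 onset = 9/2b = 2307.692ms

1. 0.0ms @ 0 + 769.231ms (3/2)
2. 769.231ms @ 3/2 + 769.231ms (3/2)
3. 1538.462ms @ 3 + 769.231ms (3/2)
4. 2307.692ms @ 9/2 + 769.231ms (3/2)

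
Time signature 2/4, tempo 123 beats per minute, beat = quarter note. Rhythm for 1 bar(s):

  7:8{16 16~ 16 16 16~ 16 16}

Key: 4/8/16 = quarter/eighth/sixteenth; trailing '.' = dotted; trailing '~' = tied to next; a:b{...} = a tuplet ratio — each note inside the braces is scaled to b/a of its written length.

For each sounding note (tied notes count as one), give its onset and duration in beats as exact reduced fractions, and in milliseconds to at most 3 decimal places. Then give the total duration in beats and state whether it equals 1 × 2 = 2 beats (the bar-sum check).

1) 0.0ms=0b +139.373ms=2/7b
2) 139.373ms=2/7b +278.746ms=4/7b
3) 418.118ms=6/7b +139.373ms=2/7b
4) 557.491ms=8/7b +278.746ms=4/7b
5) 836.237ms=12/7b +139.373ms=2/7b
Σ=2b of 2 (123bpm 2/4) — PASS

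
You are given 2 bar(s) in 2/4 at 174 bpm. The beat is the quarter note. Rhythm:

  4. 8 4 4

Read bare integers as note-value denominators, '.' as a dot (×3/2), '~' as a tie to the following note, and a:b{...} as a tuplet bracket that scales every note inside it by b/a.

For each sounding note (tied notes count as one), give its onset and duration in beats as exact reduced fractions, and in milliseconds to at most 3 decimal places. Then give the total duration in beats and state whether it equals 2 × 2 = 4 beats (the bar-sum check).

1) 0.0ms=0b +517.241ms=3/2b
2) 517.241ms=3/2b +172.414ms=1/2b
3) 689.655ms=2b +344.828ms=1b
4) 1034.483ms=3b +344.828ms=1b
Σ=4b of 4 (174bpm 2/4) — PASS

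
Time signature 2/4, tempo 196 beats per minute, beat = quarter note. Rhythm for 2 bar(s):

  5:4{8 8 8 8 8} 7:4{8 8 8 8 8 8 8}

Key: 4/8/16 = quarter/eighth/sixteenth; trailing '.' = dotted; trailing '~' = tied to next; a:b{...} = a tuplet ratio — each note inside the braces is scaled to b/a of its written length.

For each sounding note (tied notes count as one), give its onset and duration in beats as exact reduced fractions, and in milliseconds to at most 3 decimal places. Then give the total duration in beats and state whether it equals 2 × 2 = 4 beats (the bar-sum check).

1) 0.0ms=0b +122.449ms=2/5b
2) 122.449ms=2/5b +122.449ms=2/5b
3) 244.898ms=4/5b +122.449ms=2/5b
4) 367.347ms=6/5b +122.449ms=2/5b
5) 489.796ms=8/5b +122.449ms=2/5b
6) 612.245ms=2b +87.464ms=2/7b
7) 699.708ms=16/7b +87.464ms=2/7b
8) 787.172ms=18/7b +87.464ms=2/7b
9) 874.636ms=20/7b +87.464ms=2/7b
10) 962.099ms=22/7b +87.464ms=2/7b
11) 1049.563ms=24/7b +87.464ms=2/7b
12) 1137.026ms=26/7b +87.464ms=2/7b
Σ=4b of 4 (196bpm 2/4) — PASS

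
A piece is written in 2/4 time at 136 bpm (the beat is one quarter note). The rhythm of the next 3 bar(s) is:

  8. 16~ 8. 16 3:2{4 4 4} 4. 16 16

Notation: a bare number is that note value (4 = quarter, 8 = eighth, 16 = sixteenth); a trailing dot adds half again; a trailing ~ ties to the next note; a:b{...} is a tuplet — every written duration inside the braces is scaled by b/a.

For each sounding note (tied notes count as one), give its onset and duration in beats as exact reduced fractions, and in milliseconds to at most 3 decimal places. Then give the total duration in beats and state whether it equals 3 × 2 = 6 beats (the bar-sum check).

1) 0.0ms=0b +330.882ms=3/4b
2) 330.882ms=3/4b +441.176ms=1b
3) 772.059ms=7/4b +110.294ms=1/4b
4) 882.353ms=2b +294.118ms=2/3b
5) 1176.471ms=8/3b +294.118ms=2/3b
6) 1470.588ms=10/3b +294.118ms=2/3b
7) 1764.706ms=4b +661.765ms=3/2b
8) 2426.471ms=11/2b +110.294ms=1/4b
9) 2536.765ms=23/4b +110.294ms=1/4b
Σ=6b of 6 (136bpm 2/4) — PASS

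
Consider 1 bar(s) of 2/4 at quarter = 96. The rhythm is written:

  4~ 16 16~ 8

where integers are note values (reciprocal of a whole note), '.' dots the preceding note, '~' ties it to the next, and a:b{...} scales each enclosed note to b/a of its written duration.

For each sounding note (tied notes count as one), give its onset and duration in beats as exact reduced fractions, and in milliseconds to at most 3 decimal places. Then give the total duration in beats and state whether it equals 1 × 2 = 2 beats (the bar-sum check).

1) 0.0ms=0b +781.25ms=5/4b
2) 781.25ms=5/4b +468.75ms=3/4b
Σ=2b of 2 (96bpm 2/4) — PASS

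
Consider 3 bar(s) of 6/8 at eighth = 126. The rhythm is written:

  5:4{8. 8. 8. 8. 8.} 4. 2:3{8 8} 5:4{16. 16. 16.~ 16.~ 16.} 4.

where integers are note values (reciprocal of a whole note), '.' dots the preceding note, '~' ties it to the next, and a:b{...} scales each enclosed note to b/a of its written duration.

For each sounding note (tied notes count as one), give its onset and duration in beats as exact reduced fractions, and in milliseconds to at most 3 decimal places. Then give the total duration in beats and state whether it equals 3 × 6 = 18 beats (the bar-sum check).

1) 0.0ms=0b +571.429ms=6/5b
2) 571.429ms=6/5b +571.429ms=6/5b
3) 1142.857ms=12/5b +571.429ms=6/5b
4) 1714.286ms=18/5b +571.429ms=6/5b
5) 2285.714ms=24/5b +571.429ms=6/5b
6) 2857.143ms=6b +1428.571ms=3b
7) 4285.714ms=9b +714.286ms=3/2b
8) 5000.0ms=21/2b +714.286ms=3/2b
9) 5714.286ms=12b +285.714ms=3/5b
10) 6000.0ms=63/5b +285.714ms=3/5b
11) 6285.714ms=66/5b +857.143ms=9/5b
12) 7142.857ms=15b +1428.571ms=3b
Σ=18b of 18 (126bpm 6/8) — PASS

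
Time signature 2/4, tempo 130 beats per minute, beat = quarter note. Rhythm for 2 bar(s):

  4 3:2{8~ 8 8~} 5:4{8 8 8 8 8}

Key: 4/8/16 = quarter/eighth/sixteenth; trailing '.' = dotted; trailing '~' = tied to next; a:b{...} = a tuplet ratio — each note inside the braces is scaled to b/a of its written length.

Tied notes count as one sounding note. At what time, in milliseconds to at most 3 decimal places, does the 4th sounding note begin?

1. 0.0ms @ 0 + 461.538ms (1)
2. 461.538ms @ 1 + 307.692ms (2/3)
3. 769.231ms @ 5/3 + 338.462ms (11/15)
4. 1107.692ms @ 12/5 + 184.615ms (2/5)
5. 1292.308ms @ 14/5 + 184.615ms (2/5)
6. 1476.923ms @ 16/5 + 184.615ms (2/5)
7. 1661.538ms @ 18/5 + 184.615ms (2/5)

note 4 onset = 12/5b = 1107.692ms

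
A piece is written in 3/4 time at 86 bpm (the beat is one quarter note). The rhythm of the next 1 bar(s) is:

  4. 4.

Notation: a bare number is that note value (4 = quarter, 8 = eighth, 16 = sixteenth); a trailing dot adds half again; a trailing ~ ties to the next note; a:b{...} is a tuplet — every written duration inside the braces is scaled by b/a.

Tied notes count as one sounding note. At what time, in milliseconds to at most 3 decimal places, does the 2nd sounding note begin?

1. 0.0ms @ 0 + 1046.512ms (3/2)
2. 1046.512ms @ 3/2 + 1046.512ms (3/2)

note 2 onset = 3/2b = 1046.512ms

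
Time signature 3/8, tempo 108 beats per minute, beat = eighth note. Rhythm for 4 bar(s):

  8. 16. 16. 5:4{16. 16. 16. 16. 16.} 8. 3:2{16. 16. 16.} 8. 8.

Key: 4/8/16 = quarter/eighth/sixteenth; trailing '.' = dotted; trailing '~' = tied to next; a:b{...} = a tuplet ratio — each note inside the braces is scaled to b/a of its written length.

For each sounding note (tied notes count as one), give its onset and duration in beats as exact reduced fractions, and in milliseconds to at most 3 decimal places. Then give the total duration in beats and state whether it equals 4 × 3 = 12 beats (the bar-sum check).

1) 0.0ms=0b +833.333ms=3/2b
2) 833.333ms=3/2b +416.667ms=3/4b
3) 1250.0ms=9/4b +416.667ms=3/4b
4) 1666.667ms=3b +333.333ms=3/5b
5) 2000.0ms=18/5b +333.333ms=3/5b
6) 2333.333ms=21/5b +333.333ms=3/5b
7) 2666.667ms=24/5b +333.333ms=3/5b
8) 3000.0ms=27/5b +333.333ms=3/5b
9) 3333.333ms=6b +833.333ms=3/2b
10) 4166.667ms=15/2b +277.778ms=1/2b
11) 4444.444ms=8b +277.778ms=1/2b
12) 4722.222ms=17/2b +277.778ms=1/2b
13) 5000.0ms=9b +833.333ms=3/2b
14) 5833.333ms=21/2b +833.333ms=3/2b
Σ=12b of 12 (108bpm 3/8) — PASS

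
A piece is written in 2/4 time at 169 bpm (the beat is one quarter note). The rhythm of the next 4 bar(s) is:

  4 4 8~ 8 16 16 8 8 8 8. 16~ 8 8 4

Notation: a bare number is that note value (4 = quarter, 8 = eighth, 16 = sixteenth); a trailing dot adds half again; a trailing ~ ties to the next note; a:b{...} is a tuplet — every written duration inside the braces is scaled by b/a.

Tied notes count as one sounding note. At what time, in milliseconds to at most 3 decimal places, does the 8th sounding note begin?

1. 0.0ms @ 0 + 355.03ms (1)
2. 355.03ms @ 1 + 355.03ms (1)
3. 710.059ms @ 2 + 355.03ms (1)
4. 1065.089ms @ 3 + 88.757ms (1/4)
5. 1153.846ms @ 13/4 + 88.757ms (1/4)
6. 1242.604ms @ 7/2 + 177.515ms (1/2)
7. 1420.118ms @ 4 + 177.515ms (1/2)
8. 1597.633ms @ 9/2 + 177.515ms (1/2)
9. 1775.148ms @ 5 + 266.272ms (3/4)
10. 2041.42ms @ 23/4 + 266.272ms (3/4)
11. 2307.692ms @ 13/2 + 177.515ms (1/2)
12. 2485.207ms @ 7 + 355.03ms (1)

note 8 onset = 9/2b = 1597.633ms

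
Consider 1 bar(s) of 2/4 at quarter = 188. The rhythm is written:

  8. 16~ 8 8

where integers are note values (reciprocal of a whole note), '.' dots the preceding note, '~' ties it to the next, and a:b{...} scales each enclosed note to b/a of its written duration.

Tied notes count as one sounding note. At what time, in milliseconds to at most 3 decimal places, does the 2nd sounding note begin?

1. 0.0ms @ 0 + 239.362ms (3/4)
2. 239.362ms @ 3/4 + 239.362ms (3/4)
3. 478.723ms @ 3/2 + 159.574ms (1/2)

note 2 onset = 3/4b = 239.362ms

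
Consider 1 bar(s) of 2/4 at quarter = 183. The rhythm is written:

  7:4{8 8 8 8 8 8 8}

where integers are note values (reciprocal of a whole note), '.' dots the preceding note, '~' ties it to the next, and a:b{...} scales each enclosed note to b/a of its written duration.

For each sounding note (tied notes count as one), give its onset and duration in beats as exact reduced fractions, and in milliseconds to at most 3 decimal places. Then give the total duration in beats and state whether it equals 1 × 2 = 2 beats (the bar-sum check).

1) 0.0ms=0b +93.677ms=2/7b
2) 93.677ms=2/7b +93.677ms=2/7b
3) 187.354ms=4/7b +93.677ms=2/7b
4) 281.03ms=6/7b +93.677ms=2/7b
5) 374.707ms=8/7b +93.677ms=2/7b
6) 468.384ms=10/7b +93.677ms=2/7b
7) 562.061ms=12/7b +93.677ms=2/7b
Σ=2b of 2 (183bpm 2/4) — PASS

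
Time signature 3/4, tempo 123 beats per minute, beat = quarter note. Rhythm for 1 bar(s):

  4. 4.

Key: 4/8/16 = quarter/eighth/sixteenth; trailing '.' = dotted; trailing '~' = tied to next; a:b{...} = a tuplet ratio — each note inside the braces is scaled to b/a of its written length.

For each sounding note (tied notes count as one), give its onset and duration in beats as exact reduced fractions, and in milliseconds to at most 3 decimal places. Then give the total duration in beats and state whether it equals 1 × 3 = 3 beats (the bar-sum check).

1) 0.0ms=0b +731.707ms=3/2b
2) 731.707ms=3/2b +731.707ms=3/2b
Σ=3b of 3 (123bpm 3/4) — PASS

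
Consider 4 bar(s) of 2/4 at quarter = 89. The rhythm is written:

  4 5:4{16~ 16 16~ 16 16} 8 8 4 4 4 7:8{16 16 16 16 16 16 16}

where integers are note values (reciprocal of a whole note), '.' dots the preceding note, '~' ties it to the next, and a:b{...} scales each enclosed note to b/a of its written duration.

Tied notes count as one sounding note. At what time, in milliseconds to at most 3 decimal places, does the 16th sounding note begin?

note 16 onset = 54/7b = 5200.642ms

1. 0.0ms @ 0 + 674.157ms (1)
2. 674.157ms @ 1 + 269.663ms (2/5)
3. 943.82ms @ 7/5 + 269.663ms (2/5)
4. 1213.483ms @ 9/5 + 134.831ms (1/5)
5. 1348.315ms @ 2 + 337.079ms (1/2)
6. 1685.393ms @ 5/2 + 337.079ms (1/2)
7. 2022.472ms @ 3 + 674.157ms (1)
8. 2696.629ms @ 4 + 674.157ms (1)
9. 3370.787ms @ 5 + 674.157ms (1)
10. 4044.944ms @ 6 + 192.616ms (2/7)
11. 4237.56ms @ 44/7 + 192.616ms (2/7)
12. 4430.177ms @ 46/7 + 192.616ms (2/7)
13. 4622.793ms @ 48/7 + 192.616ms (2/7)
14. 4815.409ms @ 50/7 + 192.616ms (2/7)
15. 5008.026ms @ 52/7 + 192.616ms (2/7)
16. 5200.642ms @ 54/7 + 192.616ms (2/7)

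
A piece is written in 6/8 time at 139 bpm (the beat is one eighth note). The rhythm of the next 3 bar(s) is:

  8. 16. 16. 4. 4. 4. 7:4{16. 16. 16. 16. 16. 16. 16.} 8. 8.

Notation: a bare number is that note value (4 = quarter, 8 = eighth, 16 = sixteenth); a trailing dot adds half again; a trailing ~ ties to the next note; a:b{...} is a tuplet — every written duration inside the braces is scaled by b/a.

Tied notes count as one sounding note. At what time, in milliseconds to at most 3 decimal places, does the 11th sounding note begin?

1. 0.0ms @ 0 + 647.482ms (3/2)
2. 647.482ms @ 3/2 + 323.741ms (3/4)
3. 971.223ms @ 9/4 + 323.741ms (3/4)
4. 1294.964ms @ 3 + 1294.964ms (3)
5. 2589.928ms @ 6 + 1294.964ms (3)
6. 3884.892ms @ 9 + 1294.964ms (3)
7. 5179.856ms @ 12 + 184.995ms (3/7)
8. 5364.851ms @ 87/7 + 184.995ms (3/7)
9. 5549.846ms @ 90/7 + 184.995ms (3/7)
10. 5734.841ms @ 93/7 + 184.995ms (3/7)
11. 5919.836ms @ 96/7 + 184.995ms (3/7)
12. 6104.83ms @ 99/7 + 184.995ms (3/7)
13. 6289.825ms @ 102/7 + 184.995ms (3/7)
14. 6474.82ms @ 15 + 647.482ms (3/2)
15. 7122.302ms @ 33/2 + 647.482ms (3/2)

note 11 onset = 96/7b = 5919.836ms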